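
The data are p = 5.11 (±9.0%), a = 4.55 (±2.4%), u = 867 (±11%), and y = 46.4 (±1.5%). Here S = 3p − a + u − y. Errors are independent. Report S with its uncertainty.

For a sum/difference, combine absolute errors in quadrature:
  (3·δp)² = 1.90;  (δa)² = 0.0119;  (δu)² = 9100;  (δy)² = 0.484
δS = √(9100) = 95.4
S = 831.

831 ± 95.4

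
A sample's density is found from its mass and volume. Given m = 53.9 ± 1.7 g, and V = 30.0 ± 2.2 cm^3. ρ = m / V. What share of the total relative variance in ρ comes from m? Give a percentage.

(δρ/ρ)² = (1·δm/m)² + (-1·δV/V)²
  m term: (1×0.0315)² = 0.000995
  V term: (-1×0.0733)² = 0.00538
Total = 0.00637. Share from m = 0.000995/0.00637 = 0.156.

15.6%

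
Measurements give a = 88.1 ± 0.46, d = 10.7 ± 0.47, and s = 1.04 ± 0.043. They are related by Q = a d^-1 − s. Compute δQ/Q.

0.0510

Let p = a·d^-1 = 8.23. δp/p = √((1·δa/a)² + (-1·δd/d)²) = √(2.73e-05 + 0.00193) = 0.0442, so δp = 0.364.
Q = p − s: δQ = √(δp² + δs²) = √(0.133 + 0.00185) = 0.367
Q = 7.19, so δQ/Q = 0.367/7.19 = 0.0510.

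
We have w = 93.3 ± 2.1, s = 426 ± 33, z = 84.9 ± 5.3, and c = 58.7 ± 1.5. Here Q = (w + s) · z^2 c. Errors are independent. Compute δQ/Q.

0.142

Let u = w + s = 519. δu = √(δw² + δs²) = √(4.41 + 1090) = 33.1, so δu/u = 0.0637.
Q is then a monomial in u, z, c:
δQ/Q = √((δu/u)² + (2·δz/z)² + (1·δc/c)²) = √(0.00405 + 0.0156 + 0.000653) = 0.142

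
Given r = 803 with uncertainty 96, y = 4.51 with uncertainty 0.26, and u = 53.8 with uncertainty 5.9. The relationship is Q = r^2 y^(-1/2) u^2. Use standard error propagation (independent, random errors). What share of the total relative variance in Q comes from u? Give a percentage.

45.3%

(δQ/Q)² = (2·δr/r)² + (−½·δy/y)² + (2·δu/u)²
  r term: (2×0.120)² = 0.0572
  y term: (-0.5×0.0576)² = 0.000831
  u term: (2×0.110)² = 0.0481
Total = 0.106. Share from u = 0.0481/0.106 = 0.453.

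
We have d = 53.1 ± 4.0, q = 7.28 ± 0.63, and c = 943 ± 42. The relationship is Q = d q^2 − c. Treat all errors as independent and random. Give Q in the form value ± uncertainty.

1870 ± 533

Let p = d·q^2 = 2810. δp/p = √((1·δd/d)² + (2·δq/q)²) = √(0.00567 + 0.0300) = 0.189, so δp = 531.
Q = p − c: δQ = √(δp² + δc²) = √(2.82e+05 + 1760) = 533
Q = 1870.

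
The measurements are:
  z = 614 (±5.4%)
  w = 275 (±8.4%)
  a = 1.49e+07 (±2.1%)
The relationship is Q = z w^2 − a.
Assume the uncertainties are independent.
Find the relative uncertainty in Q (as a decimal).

0.260

Let p = z·w^2 = 4.64e+07. δp/p = √((1·δz/z)² + (2·δw/w)²) = √(0.00292 + 0.0282) = 0.176, so δp = 8.19e+06.
Q = p − a: δQ = √(δp² + δa²) = √(6.71e+13 + 9.79e+10) = 8.2e+06
Q = 3.15e+07, so δQ/Q = 8.2e+06/3.15e+07 = 0.260.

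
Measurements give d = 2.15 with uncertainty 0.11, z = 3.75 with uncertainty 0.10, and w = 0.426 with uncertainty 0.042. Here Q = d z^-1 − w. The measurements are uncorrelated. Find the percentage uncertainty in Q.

36.3%

Let p = d·z^-1 = 0.573. δp/p = √((1·δd/d)² + (-1·δz/z)²) = √(0.00262 + 0.000711) = 0.0577, so δp = 0.0331.
Q = p − w: δQ = √(δp² + δw²) = √(0.00109 + 0.00176) = 0.0535
Q = 0.147, so δQ/Q = 0.0535/0.147 = 0.363.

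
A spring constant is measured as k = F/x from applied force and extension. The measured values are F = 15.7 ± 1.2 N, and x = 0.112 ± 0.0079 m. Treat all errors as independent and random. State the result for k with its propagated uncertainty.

Each factor contributes (exponent × relative error)² to (δk/k)²:
  (1·δF/F)² = (1×0.0764)² = 0.00584;  (-1·δx/x)² = (-1×0.0705)² = 0.00498
δk/k = √(0.0108) = 0.104
k = 140 N/m, so δk = 0.104 × 140 = 14.6 N/m.

140 ± 14.6 N/m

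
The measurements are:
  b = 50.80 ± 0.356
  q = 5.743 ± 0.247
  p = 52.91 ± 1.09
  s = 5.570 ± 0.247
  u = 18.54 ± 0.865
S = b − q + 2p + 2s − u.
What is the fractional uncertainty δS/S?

Sums and differences: (δS)² = Σ (cᵢ δxᵢ)².
  (δb)² = 0.127;  (δq)² = 0.0610;  (2·δp)² = 4.75;  (2·δs)² = 0.244;  (δu)² = 0.748
δS = √(5.93) = 2.44
S = 143.5, so δS/S = 2.44/143.5 = 0.0170.

0.0170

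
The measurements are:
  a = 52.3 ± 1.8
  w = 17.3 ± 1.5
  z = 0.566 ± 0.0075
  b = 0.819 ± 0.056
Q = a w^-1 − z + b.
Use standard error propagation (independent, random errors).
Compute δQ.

Let p = a·w^-1 = 3.02. δp/p = √((1·δa/a)² + (-1·δw/w)²) = √(0.00118 + 0.00752) = 0.0933, so δp = 0.282.
Q = p − z + b: δQ = √(δp² + δz² + δb²) = √(0.0795 + 5.62e-05 + 0.00314) = 0.288

0.288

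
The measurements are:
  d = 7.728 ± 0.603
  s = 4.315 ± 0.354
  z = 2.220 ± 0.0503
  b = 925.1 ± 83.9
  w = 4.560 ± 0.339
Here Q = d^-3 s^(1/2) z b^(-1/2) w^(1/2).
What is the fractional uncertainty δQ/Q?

Each factor contributes (exponent × relative error)² to (δQ/Q)²:
  (-3·δd/d)² = (-3×0.0780)² = 0.0548;  (½·δs/s)² = (0.5×0.0820)² = 0.00168;  (1·δz/z)² = (1×0.0227)² = 0.000513;  (−½·δb/b)² = (-0.5×0.0907)² = 0.00206;  (½·δw/w)² = (0.5×0.0743)² = 0.00138
δQ/Q = √(0.0604) = 0.246

0.246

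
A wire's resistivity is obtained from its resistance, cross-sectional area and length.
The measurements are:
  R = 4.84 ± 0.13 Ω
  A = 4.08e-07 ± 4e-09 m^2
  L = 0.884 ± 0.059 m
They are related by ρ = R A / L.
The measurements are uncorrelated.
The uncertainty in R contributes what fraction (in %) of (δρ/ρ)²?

(δρ/ρ)² = (1·δR/R)² + (1·δA/A)² + (-1·δL/L)²
  R term: (1×0.0269)² = 0.000721
  A term: (1×0.00980)² = 9.61e-05
  L term: (-1×0.0667)² = 0.00445
Total = 0.00527. Share from R = 0.000721/0.00527 = 0.137.

13.7%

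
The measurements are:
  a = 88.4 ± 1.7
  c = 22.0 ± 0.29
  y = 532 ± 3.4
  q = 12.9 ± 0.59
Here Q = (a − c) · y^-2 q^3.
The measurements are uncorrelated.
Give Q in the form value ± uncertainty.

Let u = a − c = 66.4. δu = √(δa² + δc²) = √(2.89 + 0.0841) = 1.72, so δu/u = 0.0260.
Q is then a monomial in u, y, q:
δQ/Q = √((δu/u)² + (-2·δy/y)² + (3·δq/q)²) = √(0.000675 + 0.000163 + 0.0188) = 0.140
Q = 0.504, so δQ = 0.140 × 0.504 = 0.0706.

0.504 ± 0.0706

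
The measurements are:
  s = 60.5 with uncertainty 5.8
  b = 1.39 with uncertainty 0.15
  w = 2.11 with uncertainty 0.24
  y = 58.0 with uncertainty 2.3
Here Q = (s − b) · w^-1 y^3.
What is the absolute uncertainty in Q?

1.05e+06

Let u = s − b = 59.1. δu = √(δs² + δb²) = √(33.6 + 0.0225) = 5.80, so δu/u = 0.0982.
Q is then a monomial in u, w, y:
δQ/Q = √((δu/u)² + (-1·δw/w)² + (3·δy/y)²) = √(0.00963 + 0.0129 + 0.0142) = 0.192
Q = 5.47e+06, so δQ = 0.192 × 5.47e+06 = 1.05e+06.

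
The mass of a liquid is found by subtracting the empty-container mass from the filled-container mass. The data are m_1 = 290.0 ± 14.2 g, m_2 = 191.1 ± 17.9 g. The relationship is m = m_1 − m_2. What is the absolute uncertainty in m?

22.8 g

Sums and differences: (δm)² = Σ (cᵢ δxᵢ)².
  (δm_1)² = 202;  (δm_2)² = 320
δm = √(522) = 22.8 g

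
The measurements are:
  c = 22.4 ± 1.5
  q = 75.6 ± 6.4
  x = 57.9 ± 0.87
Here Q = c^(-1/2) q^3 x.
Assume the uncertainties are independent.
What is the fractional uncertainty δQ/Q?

Since Q is a product/quotient, work with relative uncertainties:
  (−½·δc/c)² = (-0.5×0.0670)² = 0.00112;  (3·δq/q)² = (3×0.0847)² = 0.0645;  (1·δx/x)² = (1×0.0150)² = 0.000226
δQ/Q = √(0.0658) = 0.257

0.257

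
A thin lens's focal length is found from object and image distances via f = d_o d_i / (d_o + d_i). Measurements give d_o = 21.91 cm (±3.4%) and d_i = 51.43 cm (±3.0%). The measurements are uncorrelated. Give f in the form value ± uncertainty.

∂f/∂d_o = (d_i/(d_o+d_i))² = 0.492;  ∂f/∂d_i = (d_o/(d_o+d_i))² = 0.0892
δf = √((∂f/∂d_o · δd_o)² + (∂f/∂d_i · δd_i)²) = √(0.134 + 0.0190) = 0.391 cm
f = 15.36 cm.

15.36 ± 0.391 cm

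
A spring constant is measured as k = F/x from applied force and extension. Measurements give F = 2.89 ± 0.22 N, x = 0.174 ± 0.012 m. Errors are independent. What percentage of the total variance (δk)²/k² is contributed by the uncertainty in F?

(δk/k)² = (1·δF/F)² + (-1·δx/x)²
  F term: (1×0.0761)² = 0.00579
  x term: (-1×0.0690)² = 0.00476
Total = 0.0106. Share from F = 0.00579/0.0106 = 0.549.

54.9%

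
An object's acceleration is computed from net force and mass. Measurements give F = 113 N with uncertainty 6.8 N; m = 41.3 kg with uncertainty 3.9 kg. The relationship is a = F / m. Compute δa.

0.306 m/s^2

a is a product of powers, so relative uncertainties combine in quadrature:
  (1·δF/F)² = (1×0.0602)² = 0.00362;  (-1·δm/m)² = (-1×0.0944)² = 0.00892
δa/a = √(0.0125) = 0.112
a = 2.74 m/s^2, so δa = 0.112 × 2.74 = 0.306 m/s^2.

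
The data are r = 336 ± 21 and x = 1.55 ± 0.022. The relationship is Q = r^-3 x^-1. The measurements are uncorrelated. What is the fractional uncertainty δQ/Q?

Since Q is a product/quotient, work with relative uncertainties:
  (-3·δr/r)² = (-3×0.0625)² = 0.0352;  (-1·δx/x)² = (-1×0.0142)² = 0.000201
δQ/Q = √(0.0354) = 0.188

0.188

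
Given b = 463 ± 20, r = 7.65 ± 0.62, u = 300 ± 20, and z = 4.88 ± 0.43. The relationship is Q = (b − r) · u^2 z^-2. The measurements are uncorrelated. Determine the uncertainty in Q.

3.88e+05

Let w = b − r = 455. δw = √(δb² + δr²) = √(400 + 0.384) = 20.0, so δw/w = 0.0439.
Q is then a monomial in w, u, z:
δQ/Q = √((δw/w)² + (2·δu/u)² + (-2·δz/z)²) = √(0.00193 + 0.0178 + 0.0311) = 0.225
Q = 1.72e+06, so δQ = 0.225 × 1.72e+06 = 3.88e+05.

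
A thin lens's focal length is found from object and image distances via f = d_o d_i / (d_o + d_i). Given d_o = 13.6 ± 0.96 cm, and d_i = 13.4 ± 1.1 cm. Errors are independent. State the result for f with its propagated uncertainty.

6.75 ± 0.366 cm

∂f/∂d_o = (d_i/(d_o+d_i))² = 0.246;  ∂f/∂d_i = (d_o/(d_o+d_i))² = 0.254
δf = √((∂f/∂d_o · δd_o)² + (∂f/∂d_i · δd_i)²) = √(0.0559 + 0.0779) = 0.366 cm
f = 6.75 cm.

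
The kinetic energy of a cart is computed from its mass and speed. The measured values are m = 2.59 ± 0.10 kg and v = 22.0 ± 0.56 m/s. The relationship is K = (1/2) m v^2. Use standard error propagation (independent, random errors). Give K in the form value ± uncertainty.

627 ± 40.0 J

Each factor contributes (exponent × relative error)² to (δK/K)²:
  (1·δm/m)² = (1×0.0386)² = 0.00149;  (2·δv/v)² = (2×0.0255)² = 0.00259
δK/K = √(0.00408) = 0.0639
K = 627 J, so δK = 0.0639 × 627 = 40.0 J.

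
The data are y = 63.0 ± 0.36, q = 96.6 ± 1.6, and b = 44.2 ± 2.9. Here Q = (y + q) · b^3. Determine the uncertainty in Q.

Let u = y + q = 160. δu = √(δy² + δq²) = √(0.130 + 2.56) = 1.64, so δu/u = 0.0103.
Q is then a monomial in u, b:
δQ/Q = √((δu/u)² + (3·δb/b)²) = √(0.000106 + 0.0387) = 0.197
Q = 1.38e+07, so δQ = 0.197 × 1.38e+07 = 2.72e+06.

2.72e+06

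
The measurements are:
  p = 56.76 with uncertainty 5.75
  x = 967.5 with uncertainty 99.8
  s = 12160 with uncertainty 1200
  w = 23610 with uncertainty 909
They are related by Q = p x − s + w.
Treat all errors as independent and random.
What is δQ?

Let h = p·x = 54920. δh/h = √((1·δp/p)² + (1·δx/x)²) = √(0.0103 + 0.0106) = 0.145, so δh = 7940.
Q = h − s + w: δQ = √(δh² + δs² + δw²) = √(6.3e+07 + 1.44e+06 + 8.26e+05) = 8080

8080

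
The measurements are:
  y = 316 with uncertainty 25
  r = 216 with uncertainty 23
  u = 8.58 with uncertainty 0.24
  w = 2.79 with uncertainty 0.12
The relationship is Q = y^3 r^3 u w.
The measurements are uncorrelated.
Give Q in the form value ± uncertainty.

(7.61 ± 3.05) × 10^15

Relative error in a monomial: (δQ/Q)² = Σ (nᵢ · δxᵢ/xᵢ)².
  (3·δy/y)² = (3×0.0791)² = 0.0563;  (3·δr/r)² = (3×0.106)² = 0.102;  (1·δu/u)² = (1×0.0280)² = 0.000782;  (1·δw/w)² = (1×0.0430)² = 0.00185
δQ/Q = √(0.161) = 0.401
Q = 7.61e+15, so δQ = 0.401 × 7.61e+15 = 3.05e+15.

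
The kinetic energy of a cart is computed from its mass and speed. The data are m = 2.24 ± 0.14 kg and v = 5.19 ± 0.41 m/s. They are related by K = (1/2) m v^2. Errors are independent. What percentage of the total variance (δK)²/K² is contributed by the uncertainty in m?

13.5%

(δK/K)² = (1·δm/m)² + (2·δv/v)²
  m term: (1×0.0625)² = 0.00391
  v term: (2×0.0790)² = 0.0250
Total = 0.0289. Share from m = 0.00391/0.0289 = 0.135.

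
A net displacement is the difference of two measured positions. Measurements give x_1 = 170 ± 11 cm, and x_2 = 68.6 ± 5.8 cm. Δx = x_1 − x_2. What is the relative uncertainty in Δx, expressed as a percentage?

12.3%

Δx is a linear combination, so absolute uncertainties add in quadrature:
  (δx_1)² = 121;  (δx_2)² = 33.6
δΔx = √(155) = 12.4 cm
Δx = 101 cm, so δΔx/Δx = 12.4/101 = 0.123.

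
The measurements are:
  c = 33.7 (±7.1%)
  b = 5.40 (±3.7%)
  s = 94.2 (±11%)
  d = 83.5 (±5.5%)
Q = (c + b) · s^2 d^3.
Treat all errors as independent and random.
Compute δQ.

5.69e+10

Let u = c + b = 39.1. δu = √(δc² + δb²) = √(5.73 + 0.0399) = 2.40, so δu/u = 0.0614.
Q is then a monomial in u, s, d:
δQ/Q = √((δu/u)² + (2·δs/s)² + (3·δd/d)²) = √(0.00377 + 0.0484 + 0.0272) = 0.282
Q = 2.02e+11, so δQ = 0.282 × 2.02e+11 = 5.69e+10.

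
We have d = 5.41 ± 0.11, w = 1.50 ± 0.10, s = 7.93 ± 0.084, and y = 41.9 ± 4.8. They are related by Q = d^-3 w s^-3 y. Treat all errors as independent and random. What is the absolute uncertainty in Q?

Q is a product of powers, so relative uncertainties combine in quadrature:
  (-3·δd/d)² = (-3×0.0203)² = 0.00372;  (1·δw/w)² = (1×0.0667)² = 0.00444;  (-3·δs/s)² = (-3×0.0106)² = 0.00101;  (1·δy/y)² = (1×0.115)² = 0.0131
δQ/Q = √(0.0223) = 0.149
Q = 0.000796, so δQ = 0.149 × 0.000796 = 0.000119.

0.000119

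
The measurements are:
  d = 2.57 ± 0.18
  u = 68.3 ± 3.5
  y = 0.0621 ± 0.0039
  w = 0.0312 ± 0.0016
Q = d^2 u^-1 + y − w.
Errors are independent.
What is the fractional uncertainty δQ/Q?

Let p = d^2·u^-1 = 0.0967. δp/p = √((2·δd/d)² + (-1·δu/u)²) = √(0.0196 + 0.00263) = 0.149, so δp = 0.0144.
Q = p + y − w: δQ = √(δp² + δy² + δw²) = √(0.000208 + 1.52e-05 + 2.56e-06) = 0.0150
Q = 0.128, so δQ/Q = 0.0150/0.128 = 0.118.

0.118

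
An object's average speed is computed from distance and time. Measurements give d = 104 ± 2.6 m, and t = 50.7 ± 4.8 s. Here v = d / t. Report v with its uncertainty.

2.05 ± 0.201 m/s

Each factor contributes (exponent × relative error)² to (δv/v)²:
  (1·δd/d)² = (1×0.0250)² = 0.000625;  (-1·δt/t)² = (-1×0.0947)² = 0.00896
δv/v = √(0.00959) = 0.0979
v = 2.05 m/s, so δv = 0.0979 × 2.05 = 0.201 m/s.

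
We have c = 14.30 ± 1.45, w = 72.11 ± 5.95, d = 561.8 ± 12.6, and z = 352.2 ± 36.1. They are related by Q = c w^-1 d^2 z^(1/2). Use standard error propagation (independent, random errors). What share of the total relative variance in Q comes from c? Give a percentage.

(δQ/Q)² = (1·δc/c)² + (-1·δw/w)² + (2·δd/d)² + (½·δz/z)²
  c term: (1×0.101)² = 0.0103
  w term: (-1×0.0825)² = 0.00681
  d term: (2×0.0224)² = 0.00201
  z term: (0.5×0.102)² = 0.00263
Total = 0.0217. Share from c = 0.0103/0.0217 = 0.473.

47.3%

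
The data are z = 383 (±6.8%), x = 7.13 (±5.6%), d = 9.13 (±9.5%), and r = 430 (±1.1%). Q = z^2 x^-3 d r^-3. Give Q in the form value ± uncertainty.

Since Q is a product/quotient, work with relative uncertainties:
  (2·δz/z)² = (2×0.0680)² = 0.0185;  (-3·δx/x)² = (-3×0.0560)² = 0.0282;  (1·δd/d)² = (1×0.0950)² = 0.00903;  (-3·δr/r)² = (-3×0.0110)² = 0.00109
δQ/Q = √(0.0568) = 0.238
Q = 4.65e-05, so δQ = 0.238 × 4.65e-05 = 1.11e-05.

(4.65 ± 1.11) × 10^-5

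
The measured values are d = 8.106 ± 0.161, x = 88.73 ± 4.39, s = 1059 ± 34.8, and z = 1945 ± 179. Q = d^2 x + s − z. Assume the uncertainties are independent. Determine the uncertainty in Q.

Let p = d^2·x = 5830. δp/p = √((2·δd/d)² + (1·δx/x)²) = √(0.00158 + 0.00245) = 0.0634, so δp = 370.
Q = p + s − z: δQ = √(δp² + δs² + δz²) = √(1.37e+05 + 1210 + 32000) = 412

412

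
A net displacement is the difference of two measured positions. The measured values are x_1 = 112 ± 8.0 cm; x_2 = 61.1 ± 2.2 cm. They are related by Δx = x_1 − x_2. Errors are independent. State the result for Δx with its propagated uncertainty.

Δx is a linear combination, so absolute uncertainties add in quadrature:
  (δx_1)² = 64.0;  (δx_2)² = 4.84
δΔx = √(68.8) = 8.30 cm
Δx = 50.9 cm.

50.9 ± 8.30 cm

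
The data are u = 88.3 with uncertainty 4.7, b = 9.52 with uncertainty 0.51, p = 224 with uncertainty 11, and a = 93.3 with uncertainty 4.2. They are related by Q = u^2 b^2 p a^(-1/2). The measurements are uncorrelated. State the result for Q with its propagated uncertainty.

For a monomial Q ∝ u^2, b^2, p, a^(-1/2), fractional errors add in quadrature:
  (2·δu/u)² = (2×0.0532)² = 0.0113;  (2·δb/b)² = (2×0.0536)² = 0.0115;  (1·δp/p)² = (1×0.0491)² = 0.00241;  (−½·δa/a)² = (-0.5×0.0450)² = 0.000507
δQ/Q = √(0.0257) = 0.160
Q = 1.64e+07, so δQ = 0.160 × 1.64e+07 = 2.63e+06.

(1.64 ± 0.263) × 10^7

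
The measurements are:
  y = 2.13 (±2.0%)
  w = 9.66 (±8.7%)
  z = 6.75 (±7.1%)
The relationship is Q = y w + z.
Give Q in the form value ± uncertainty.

Let p = y·w = 20.6. δp/p = √((1·δy/y)² + (1·δw/w)²) = √(0.000400 + 0.00757) = 0.0893, so δp = 1.84.
Q = p + z: δQ = √(δp² + δz²) = √(3.37 + 0.230) = 1.90
Q = 27.3.

27.3 ± 1.90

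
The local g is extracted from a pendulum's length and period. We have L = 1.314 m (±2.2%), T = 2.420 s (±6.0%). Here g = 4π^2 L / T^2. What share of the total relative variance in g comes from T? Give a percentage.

96.7%

(δg/g)² = (1·δL/L)² + (-2·δT/T)²
  L term: (1×0.0220)² = 0.000484
  T term: (-2×0.0600)² = 0.0144
Total = 0.0149. Share from T = 0.0144/0.0149 = 0.967.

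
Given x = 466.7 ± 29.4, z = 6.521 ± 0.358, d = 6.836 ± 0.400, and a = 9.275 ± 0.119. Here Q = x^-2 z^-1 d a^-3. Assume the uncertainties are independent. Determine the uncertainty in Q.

9.3e-10

Relative error in a monomial: (δQ/Q)² = Σ (nᵢ · δxᵢ/xᵢ)².
  (-2·δx/x)² = (-2×0.0630)² = 0.0159;  (-1·δz/z)² = (-1×0.0549)² = 0.00301;  (1·δd/d)² = (1×0.0585)² = 0.00342;  (-3·δa/a)² = (-3×0.0128)² = 0.00148
δQ/Q = √(0.0238) = 0.154
Q = 6.032e-09, so δQ = 0.154 × 6.032e-09 = 9.3e-10.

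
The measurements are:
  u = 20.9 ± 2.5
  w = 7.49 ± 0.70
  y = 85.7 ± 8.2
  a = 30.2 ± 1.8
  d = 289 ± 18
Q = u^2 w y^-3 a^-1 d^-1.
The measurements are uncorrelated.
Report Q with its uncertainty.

(5.96 ± 2.35) × 10^-7

For a monomial Q ∝ u^2, w, y^-3, a^-1, d^-1, fractional errors add in quadrature:
  (2·δu/u)² = (2×0.120)² = 0.0572;  (1·δw/w)² = (1×0.0935)² = 0.00873;  (-3·δy/y)² = (-3×0.0957)² = 0.0824;  (-1·δa/a)² = (-1×0.0596)² = 0.00355;  (-1·δd/d)² = (-1×0.0623)² = 0.00388
δQ/Q = √(0.156) = 0.395
Q = 5.96e-07, so δQ = 0.395 × 5.96e-07 = 2.35e-07.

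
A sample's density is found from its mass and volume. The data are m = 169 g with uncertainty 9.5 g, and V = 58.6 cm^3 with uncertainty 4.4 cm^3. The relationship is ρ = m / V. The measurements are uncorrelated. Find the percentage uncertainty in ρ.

9.38%

Each factor contributes (exponent × relative error)² to (δρ/ρ)²:
  (1·δm/m)² = (1×0.0562)² = 0.00316;  (-1·δV/V)² = (-1×0.0751)² = 0.00564
δρ/ρ = √(0.00880) = 0.0938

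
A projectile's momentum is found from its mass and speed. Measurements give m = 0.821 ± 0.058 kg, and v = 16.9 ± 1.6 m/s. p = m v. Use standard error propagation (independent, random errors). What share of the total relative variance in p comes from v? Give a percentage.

64.2%

(δp/p)² = (1·δm/m)² + (1·δv/v)²
  m term: (1×0.0706)² = 0.00499
  v term: (1×0.0947)² = 0.00896
Total = 0.0140. Share from v = 0.00896/0.0140 = 0.642.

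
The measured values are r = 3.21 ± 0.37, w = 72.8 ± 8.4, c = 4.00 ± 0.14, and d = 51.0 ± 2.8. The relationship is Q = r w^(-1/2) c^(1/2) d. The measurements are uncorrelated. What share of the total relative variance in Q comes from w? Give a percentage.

(δQ/Q)² = (1·δr/r)² + (−½·δw/w)² + (½·δc/c)² + (1·δd/d)²
  r term: (1×0.115)² = 0.0133
  w term: (-0.5×0.115)² = 0.00333
  c term: (0.5×0.0350)² = 0.000306
  d term: (1×0.0549)² = 0.00301
Total = 0.0199. Share from w = 0.00333/0.0199 = 0.167.

16.7%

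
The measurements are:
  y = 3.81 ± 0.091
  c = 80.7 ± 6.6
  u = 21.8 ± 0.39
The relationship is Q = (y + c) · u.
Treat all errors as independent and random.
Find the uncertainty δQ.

148

Let w = y + c = 84.5. δw = √(δy² + δc²) = √(0.00828 + 43.6) = 6.60, so δw/w = 0.0781.
Q is then a monomial in w, u:
δQ/Q = √((δw/w)² + (1·δu/u)²) = √(0.00610 + 0.000320) = 0.0801
Q = 1840, so δQ = 0.0801 × 1840 = 148.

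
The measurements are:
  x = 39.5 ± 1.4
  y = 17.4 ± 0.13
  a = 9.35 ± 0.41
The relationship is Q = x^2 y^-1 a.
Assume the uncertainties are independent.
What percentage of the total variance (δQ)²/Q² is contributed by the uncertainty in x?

(δQ/Q)² = (2·δx/x)² + (-1·δy/y)² + (1·δa/a)²
  x term: (2×0.0354)² = 0.00502
  y term: (-1×0.00747)² = 5.58e-05
  a term: (1×0.0439)² = 0.00192
Total = 0.00700. Share from x = 0.00502/0.00700 = 0.717.

71.7%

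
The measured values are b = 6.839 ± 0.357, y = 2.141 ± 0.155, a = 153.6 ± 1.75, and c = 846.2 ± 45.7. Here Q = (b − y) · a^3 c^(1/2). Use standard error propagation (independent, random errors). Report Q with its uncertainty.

Let u = b − y = 4.698. δu = √(δb² + δy²) = √(0.127 + 0.0240) = 0.389, so δu/u = 0.0828.
Q is then a monomial in u, a, c:
δQ/Q = √((δu/u)² + (3·δa/a)² + (½·δc/c)²) = √(0.00686 + 0.00117 + 0.000729) = 0.0936
Q = 4.952e+08, so δQ = 0.0936 × 4.952e+08 = 4.64e+07.

(4.952 ± 0.464) × 10^8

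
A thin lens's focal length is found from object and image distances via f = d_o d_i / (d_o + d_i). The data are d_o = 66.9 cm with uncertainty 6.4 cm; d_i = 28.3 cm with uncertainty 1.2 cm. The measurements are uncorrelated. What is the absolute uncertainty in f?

0.819 cm

∂f/∂d_o = (d_i/(d_o+d_i))² = 0.0884;  ∂f/∂d_i = (d_o/(d_o+d_i))² = 0.494
δf = √((∂f/∂d_o · δd_o)² + (∂f/∂d_i · δd_i)²) = √(0.320 + 0.351) = 0.819 cm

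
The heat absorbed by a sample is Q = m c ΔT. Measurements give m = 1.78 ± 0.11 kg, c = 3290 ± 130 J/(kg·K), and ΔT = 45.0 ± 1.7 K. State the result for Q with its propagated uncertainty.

(2.64 ± 0.217) × 10^5 J

Products/powers → add relative errors in quadrature, weighted by exponent:
  (1·δm/m)² = (1×0.0618)² = 0.00382;  (1·δc/c)² = (1×0.0395)² = 0.00156;  (1·δΔT/ΔT)² = (1×0.0378)² = 0.00143
δQ/Q = √(0.00681) = 0.0825
Q = 2.64e+05 J, so δQ = 0.0825 × 2.64e+05 = 21700 J.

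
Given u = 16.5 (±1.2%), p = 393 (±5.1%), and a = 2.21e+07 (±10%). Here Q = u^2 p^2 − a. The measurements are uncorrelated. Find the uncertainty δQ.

Let w = u^2·p^2 = 4.2e+07. δw/w = √((2·δu/u)² + (2·δp/p)²) = √(0.000576 + 0.0104) = 0.105, so δw = 4.41e+06.
Q = w − a: δQ = √(δw² + δa²) = √(1.94e+13 + 4.88e+12) = 4.93e+06

4.93e+06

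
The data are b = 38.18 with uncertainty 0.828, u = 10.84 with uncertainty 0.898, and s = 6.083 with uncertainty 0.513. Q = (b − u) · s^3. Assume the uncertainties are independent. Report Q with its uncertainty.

6154 ± 1580

Let w = b − u = 27.34. δw = √(δb² + δu²) = √(0.686 + 0.806) = 1.22, so δw/w = 0.0447.
Q is then a monomial in w, s:
δQ/Q = √((δw/w)² + (3·δs/s)²) = √(0.00200 + 0.0640) = 0.257
Q = 6154, so δQ = 0.257 × 6154 = 1580.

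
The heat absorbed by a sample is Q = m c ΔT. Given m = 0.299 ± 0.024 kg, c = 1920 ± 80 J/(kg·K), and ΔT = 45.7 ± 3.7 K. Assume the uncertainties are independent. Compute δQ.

3180 J

Q is a product of powers, so relative uncertainties combine in quadrature:
  (1·δm/m)² = (1×0.0803)² = 0.00644;  (1·δc/c)² = (1×0.0417)² = 0.00174;  (1·δΔT/ΔT)² = (1×0.0810)² = 0.00655
δQ/Q = √(0.0147) = 0.121
Q = 26200 J, so δQ = 0.121 × 26200 = 3180 J.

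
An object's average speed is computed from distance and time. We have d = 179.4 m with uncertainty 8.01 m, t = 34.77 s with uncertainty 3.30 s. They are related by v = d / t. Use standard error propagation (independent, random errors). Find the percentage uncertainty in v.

Relative error in a monomial: (δv/v)² = Σ (nᵢ · δxᵢ/xᵢ)².
  (1·δd/d)² = (1×0.0446)² = 0.00199;  (-1·δt/t)² = (-1×0.0949)² = 0.00901
δv/v = √(0.0110) = 0.105

10.5%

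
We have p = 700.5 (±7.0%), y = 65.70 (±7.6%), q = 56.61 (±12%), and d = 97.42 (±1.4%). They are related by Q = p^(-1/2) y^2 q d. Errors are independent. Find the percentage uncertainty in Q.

19.7%

Each factor contributes (exponent × relative error)² to (δQ/Q)²:
  (−½·δp/p)² = (-0.5×0.0700)² = 0.00123;  (2·δy/y)² = (2×0.0760)² = 0.0231;  (1·δq/q)² = (1×0.120)² = 0.0144;  (1·δd/d)² = (1×0.0140)² = 0.000196
δQ/Q = √(0.0389) = 0.197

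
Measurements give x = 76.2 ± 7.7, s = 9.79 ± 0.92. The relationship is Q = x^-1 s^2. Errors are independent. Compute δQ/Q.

0.213

Each factor contributes (exponent × relative error)² to (δQ/Q)²:
  (-1·δx/x)² = (-1×0.101)² = 0.0102;  (2·δs/s)² = (2×0.0940)² = 0.0353
δQ/Q = √(0.0455) = 0.213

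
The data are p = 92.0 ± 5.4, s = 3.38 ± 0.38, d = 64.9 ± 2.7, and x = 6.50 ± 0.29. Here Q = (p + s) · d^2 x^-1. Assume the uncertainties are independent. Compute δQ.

6810

Let u = p + s = 95.4. δu = √(δp² + δs²) = √(29.2 + 0.144) = 5.41, so δu/u = 0.0568.
Q is then a monomial in u, d, x:
δQ/Q = √((δu/u)² + (2·δd/d)² + (-1·δx/x)²) = √(0.00322 + 0.00692 + 0.00199) = 0.110
Q = 61800, so δQ = 0.110 × 61800 = 6810.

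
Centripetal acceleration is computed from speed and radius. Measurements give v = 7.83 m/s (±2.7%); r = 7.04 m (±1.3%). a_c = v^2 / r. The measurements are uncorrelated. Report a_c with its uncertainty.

8.71 ± 0.484 m/s^2

For a monomial a_c ∝ v^2, r^-1, fractional errors add in quadrature:
  (2·δv/v)² = (2×0.0270)² = 0.00292;  (-1·δr/r)² = (-1×0.0130)² = 0.000169
δa_c/a_c = √(0.00309) = 0.0555
a_c = 8.71 m/s^2, so δa_c = 0.0555 × 8.71 = 0.484 m/s^2.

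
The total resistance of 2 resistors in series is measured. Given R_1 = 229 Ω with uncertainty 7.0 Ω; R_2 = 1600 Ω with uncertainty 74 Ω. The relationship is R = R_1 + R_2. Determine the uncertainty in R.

74.3 Ω

Each term contributes (cᵢ δxᵢ)² to (δR)²:
  (δR_1)² = 49.0;  (δR_2)² = 5480
δR = √(5520) = 74.3 Ω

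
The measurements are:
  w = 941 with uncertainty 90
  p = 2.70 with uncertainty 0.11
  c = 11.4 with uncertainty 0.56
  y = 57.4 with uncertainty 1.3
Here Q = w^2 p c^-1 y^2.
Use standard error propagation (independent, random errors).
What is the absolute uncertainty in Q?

1.43e+08

Since Q is a product/quotient, work with relative uncertainties:
  (2·δw/w)² = (2×0.0956)² = 0.0366;  (1·δp/p)² = (1×0.0407)² = 0.00166;  (-1·δc/c)² = (-1×0.0491)² = 0.00241;  (2·δy/y)² = (2×0.0226)² = 0.00205
δQ/Q = √(0.0427) = 0.207
Q = 6.91e+08, so δQ = 0.207 × 6.91e+08 = 1.43e+08.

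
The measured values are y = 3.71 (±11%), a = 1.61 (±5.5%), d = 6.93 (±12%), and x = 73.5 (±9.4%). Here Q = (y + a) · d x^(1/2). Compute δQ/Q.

Let u = y + a = 5.32. δu = √(δy² + δa²) = √(0.167 + 0.00784) = 0.418, so δu/u = 0.0785.
Q is then a monomial in u, d, x:
δQ/Q = √((δu/u)² + (1·δd/d)² + (½·δx/x)²) = √(0.00616 + 0.0144 + 0.00221) = 0.151

0.151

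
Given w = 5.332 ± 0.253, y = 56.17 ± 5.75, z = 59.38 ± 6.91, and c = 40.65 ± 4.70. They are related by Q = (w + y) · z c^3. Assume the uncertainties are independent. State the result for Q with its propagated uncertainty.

(2.453 ± 0.926) × 10^8

Let u = w + y = 61.50. δu = √(δw² + δy²) = √(0.0640 + 33.1) = 5.76, so δu/u = 0.0936.
Q is then a monomial in u, z, c:
δQ/Q = √((δu/u)² + (1·δz/z)² + (3·δc/c)²) = √(0.00876 + 0.0135 + 0.120) = 0.378
Q = 2.453e+08, so δQ = 0.378 × 2.453e+08 = 9.26e+07.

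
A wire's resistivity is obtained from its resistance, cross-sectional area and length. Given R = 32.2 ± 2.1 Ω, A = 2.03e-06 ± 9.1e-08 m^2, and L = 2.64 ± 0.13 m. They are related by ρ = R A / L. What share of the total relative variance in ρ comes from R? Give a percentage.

(δρ/ρ)² = (1·δR/R)² + (1·δA/A)² + (-1·δL/L)²
  R term: (1×0.0652)² = 0.00425
  A term: (1×0.0448)² = 0.00201
  L term: (-1×0.0492)² = 0.00242
Total = 0.00869. Share from R = 0.00425/0.00869 = 0.490.

49.0%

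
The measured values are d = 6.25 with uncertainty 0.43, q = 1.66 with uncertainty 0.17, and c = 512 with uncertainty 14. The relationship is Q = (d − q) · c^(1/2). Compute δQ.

10.6

Let u = d − q = 4.59. δu = √(δd² + δq²) = √(0.185 + 0.0289) = 0.462, so δu/u = 0.101.
Q is then a monomial in u, c:
δQ/Q = √((δu/u)² + (½·δc/c)²) = √(0.0101 + 0.000187) = 0.102
Q = 104, so δQ = 0.102 × 104 = 10.6.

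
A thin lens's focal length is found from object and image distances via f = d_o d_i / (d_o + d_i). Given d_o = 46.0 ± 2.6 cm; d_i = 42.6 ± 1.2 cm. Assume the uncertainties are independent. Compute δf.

∂f/∂d_o = (d_i/(d_o+d_i))² = 0.231;  ∂f/∂d_i = (d_o/(d_o+d_i))² = 0.270
δf = √((∂f/∂d_o · δd_o)² + (∂f/∂d_i · δd_i)²) = √(0.361 + 0.105) = 0.683 cm

0.683 cm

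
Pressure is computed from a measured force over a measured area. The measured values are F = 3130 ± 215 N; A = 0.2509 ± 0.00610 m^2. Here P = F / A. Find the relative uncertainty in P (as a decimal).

Each factor contributes (exponent × relative error)² to (δP/P)²:
  (1·δF/F)² = (1×0.0687)² = 0.00472;  (-1·δA/A)² = (-1×0.0243)² = 0.000591
δP/P = √(0.00531) = 0.0729

0.0729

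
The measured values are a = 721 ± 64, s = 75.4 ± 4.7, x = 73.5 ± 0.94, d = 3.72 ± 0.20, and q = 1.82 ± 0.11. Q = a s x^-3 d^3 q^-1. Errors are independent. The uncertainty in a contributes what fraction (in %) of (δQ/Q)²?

(δQ/Q)² = (1·δa/a)² + (1·δs/s)² + (-3·δx/x)² + (3·δd/d)² + (-1·δq/q)²
  a term: (1×0.0888)² = 0.00788
  s term: (1×0.0623)² = 0.00389
  x term: (-3×0.0128)² = 0.00147
  d term: (3×0.0538)² = 0.0260
  q term: (-1×0.0604)² = 0.00365
Total = 0.0429. Share from a = 0.00788/0.0429 = 0.184.

18.4%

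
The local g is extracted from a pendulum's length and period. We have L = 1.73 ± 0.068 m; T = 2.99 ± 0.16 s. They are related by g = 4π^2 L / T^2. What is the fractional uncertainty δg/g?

Each factor contributes (exponent × relative error)² to (δg/g)²:
  (1·δL/L)² = (1×0.0393)² = 0.00154;  (-2·δT/T)² = (-2×0.0535)² = 0.0115
δg/g = √(0.0130) = 0.114

0.114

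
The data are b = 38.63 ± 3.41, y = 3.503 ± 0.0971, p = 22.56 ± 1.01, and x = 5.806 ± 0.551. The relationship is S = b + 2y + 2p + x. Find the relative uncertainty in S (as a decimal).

0.0415

Each term contributes (cᵢ δxᵢ)² to (δS)²:
  (δb)² = 11.6;  (2·δy)² = 0.0377;  (2·δp)² = 4.08;  (δx)² = 0.304
δS = √(16.0) = 4.01
S = 96.56, so δS/S = 4.01/96.56 = 0.0415.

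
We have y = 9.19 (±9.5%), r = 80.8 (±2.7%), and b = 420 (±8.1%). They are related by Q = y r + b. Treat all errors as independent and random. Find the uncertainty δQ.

Let p = y·r = 743. δp/p = √((1·δy/y)² + (1·δr/r)²) = √(0.00903 + 0.000729) = 0.0988, so δp = 73.3.
Q = p + b: δQ = √(δp² + δb²) = √(5380 + 1160) = 80.8

80.8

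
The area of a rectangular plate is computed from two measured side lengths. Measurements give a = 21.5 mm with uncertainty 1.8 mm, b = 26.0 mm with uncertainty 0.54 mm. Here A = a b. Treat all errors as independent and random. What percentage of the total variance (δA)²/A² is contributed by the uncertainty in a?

(δA/A)² = (1·δa/a)² + (1·δb/b)²
  a term: (1×0.0837)² = 0.00701
  b term: (1×0.0208)² = 0.000431
Total = 0.00744. Share from a = 0.00701/0.00744 = 0.942.

94.2%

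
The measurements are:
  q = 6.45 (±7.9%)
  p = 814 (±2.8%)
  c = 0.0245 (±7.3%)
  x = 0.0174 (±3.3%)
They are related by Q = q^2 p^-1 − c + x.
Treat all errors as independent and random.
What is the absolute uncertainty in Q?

Let w = q^2·p^-1 = 0.0511. δw/w = √((2·δq/q)² + (-1·δp/p)²) = √(0.0250 + 0.000784) = 0.160, so δw = 0.00820.
Q = w − c + x: δQ = √(δw² + δc² + δx²) = √(6.73e-05 + 3.2e-06 + 3.3e-07) = 0.00841

0.00841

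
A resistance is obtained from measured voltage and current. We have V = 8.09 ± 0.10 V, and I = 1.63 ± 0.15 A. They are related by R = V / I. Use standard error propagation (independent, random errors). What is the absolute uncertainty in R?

Relative error in a monomial: (δR/R)² = Σ (nᵢ · δxᵢ/xᵢ)².
  (1·δV/V)² = (1×0.0124)² = 0.000153;  (-1·δI/I)² = (-1×0.0920)² = 0.00847
δR/R = √(0.00862) = 0.0929
R = 4.96 Ω, so δR = 0.0929 × 4.96 = 0.461 Ω.

0.461 Ω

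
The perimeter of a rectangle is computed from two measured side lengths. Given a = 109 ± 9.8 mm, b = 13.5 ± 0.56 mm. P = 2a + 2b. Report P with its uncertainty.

For a sum/difference, combine absolute errors in quadrature:
  (2·δa)² = 384;  (2·δb)² = 1.25
δP = √(385) = 19.6 mm
P = 245 mm.

245 ± 19.6 mm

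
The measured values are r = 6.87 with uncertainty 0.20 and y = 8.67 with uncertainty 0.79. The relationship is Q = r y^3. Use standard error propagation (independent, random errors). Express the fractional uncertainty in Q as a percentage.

Q is a product of powers, so relative uncertainties combine in quadrature:
  (1·δr/r)² = (1×0.0291)² = 0.000848;  (3·δy/y)² = (3×0.0911)² = 0.0747
δQ/Q = √(0.0756) = 0.275

27.5%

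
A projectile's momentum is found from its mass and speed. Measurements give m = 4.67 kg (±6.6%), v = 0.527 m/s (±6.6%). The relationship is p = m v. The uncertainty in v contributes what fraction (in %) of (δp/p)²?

50.0%

(δp/p)² = (1·δm/m)² + (1·δv/v)²
  m term: (1×0.0660)² = 0.00436
  v term: (1×0.0660)² = 0.00436
Total = 0.00871. Share from v = 0.00436/0.00871 = 0.500.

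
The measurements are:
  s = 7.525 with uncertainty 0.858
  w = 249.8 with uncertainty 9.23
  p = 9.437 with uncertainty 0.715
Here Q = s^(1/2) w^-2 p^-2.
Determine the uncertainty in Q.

8.79e-08

Each factor contributes (exponent × relative error)² to (δQ/Q)²:
  (½·δs/s)² = (0.5×0.114)² = 0.00325;  (-2·δw/w)² = (-2×0.0369)² = 0.00546;  (-2·δp/p)² = (-2×0.0758)² = 0.0230
δQ/Q = √(0.0317) = 0.178
Q = 4.936e-07, so δQ = 0.178 × 4.936e-07 = 8.79e-08.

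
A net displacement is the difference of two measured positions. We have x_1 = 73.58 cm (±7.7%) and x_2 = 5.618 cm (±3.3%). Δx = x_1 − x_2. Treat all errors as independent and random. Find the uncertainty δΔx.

Each term contributes (cᵢ δxᵢ)² to (δΔx)²:
  (δx_1)² = 32.1;  (δx_2)² = 0.0344
δΔx = √(32.1) = 5.67 cm

5.67 cm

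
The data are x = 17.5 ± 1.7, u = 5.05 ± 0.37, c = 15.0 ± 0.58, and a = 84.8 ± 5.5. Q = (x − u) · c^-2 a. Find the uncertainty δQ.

0.809

Let w = x − u = 12.4. δw = √(δx² + δu²) = √(2.89 + 0.137) = 1.74, so δw/w = 0.140.
Q is then a monomial in w, c, a:
δQ/Q = √((δw/w)² + (-2·δc/c)² + (1·δa/a)²) = √(0.0195 + 0.00598 + 0.00421) = 0.172
Q = 4.69, so δQ = 0.172 × 4.69 = 0.809.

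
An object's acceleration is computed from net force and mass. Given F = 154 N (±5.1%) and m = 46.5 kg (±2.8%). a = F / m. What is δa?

0.193 m/s^2

Each factor contributes (exponent × relative error)² to (δa/a)²:
  (1·δF/F)² = (1×0.0510)² = 0.00260;  (-1·δm/m)² = (-1×0.0280)² = 0.000784
δa/a = √(0.00338) = 0.0582
a = 3.31 m/s^2, so δa = 0.0582 × 3.31 = 0.193 m/s^2.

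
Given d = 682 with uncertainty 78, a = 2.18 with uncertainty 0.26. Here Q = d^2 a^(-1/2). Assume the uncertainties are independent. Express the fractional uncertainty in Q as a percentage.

23.6%

Products/powers → add relative errors in quadrature, weighted by exponent:
  (2·δd/d)² = (2×0.114)² = 0.0523;  (−½·δa/a)² = (-0.5×0.119)² = 0.00356
δQ/Q = √(0.0559) = 0.236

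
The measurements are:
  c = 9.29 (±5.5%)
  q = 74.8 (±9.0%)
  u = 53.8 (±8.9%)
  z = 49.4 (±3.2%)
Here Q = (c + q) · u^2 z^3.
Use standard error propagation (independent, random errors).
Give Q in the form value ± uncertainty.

(2.93 ± 0.638) × 10^10

Let w = c + q = 84.1. δw = √(δc² + δq²) = √(0.261 + 45.3) = 6.75, so δw/w = 0.0803.
Q is then a monomial in w, u, z:
δQ/Q = √((δw/w)² + (2·δu/u)² + (3·δz/z)²) = √(0.00645 + 0.0317 + 0.00922) = 0.218
Q = 2.93e+10, so δQ = 0.218 × 2.93e+10 = 6.38e+09.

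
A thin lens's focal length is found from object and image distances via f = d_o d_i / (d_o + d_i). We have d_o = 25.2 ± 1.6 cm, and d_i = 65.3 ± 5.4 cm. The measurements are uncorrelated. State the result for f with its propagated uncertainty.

∂f/∂d_o = (d_i/(d_o+d_i))² = 0.521;  ∂f/∂d_i = (d_o/(d_o+d_i))² = 0.0775
δf = √((∂f/∂d_o · δd_o)² + (∂f/∂d_i · δd_i)²) = √(0.694 + 0.175) = 0.932 cm
f = 18.2 cm.

18.2 ± 0.932 cm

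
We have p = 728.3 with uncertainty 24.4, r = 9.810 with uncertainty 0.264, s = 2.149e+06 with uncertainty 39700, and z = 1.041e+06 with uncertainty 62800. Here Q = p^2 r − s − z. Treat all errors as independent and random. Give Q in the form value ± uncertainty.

Let w = p^2·r = 5.203e+06. δw/w = √((2·δp/p)² + (1·δr/r)²) = √(0.00449 + 0.000724) = 0.0722, so δw = 3.76e+05.
Q = w − s − z: δQ = √(δw² + δs² + δz²) = √(1.41e+11 + 1.58e+09 + 3.94e+09) = 3.83e+05
Q = 2.013e+06.

(2.013 ± 0.383) × 10^6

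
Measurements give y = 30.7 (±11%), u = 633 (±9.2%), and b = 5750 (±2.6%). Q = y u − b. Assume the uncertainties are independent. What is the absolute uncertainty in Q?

Let p = y·u = 19400. δp/p = √((1·δy/y)² + (1·δu/u)²) = √(0.0121 + 0.00846) = 0.143, so δp = 2790.
Q = p − b: δQ = √(δp² + δb²) = √(7.77e+06 + 22400) = 2790

2790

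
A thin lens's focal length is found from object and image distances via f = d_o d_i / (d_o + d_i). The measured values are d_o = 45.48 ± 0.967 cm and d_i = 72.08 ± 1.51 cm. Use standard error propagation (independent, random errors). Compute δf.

0.428 cm

∂f/∂d_o = (d_i/(d_o+d_i))² = 0.376;  ∂f/∂d_i = (d_o/(d_o+d_i))² = 0.150
δf = √((∂f/∂d_o · δd_o)² + (∂f/∂d_i · δd_i)²) = √(0.132 + 0.0511) = 0.428 cm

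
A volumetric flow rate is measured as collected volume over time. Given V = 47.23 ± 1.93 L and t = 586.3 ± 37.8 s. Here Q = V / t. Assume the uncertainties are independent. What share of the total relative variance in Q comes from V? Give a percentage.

(δQ/Q)² = (1·δV/V)² + (-1·δt/t)²
  V term: (1×0.0409)² = 0.00167
  t term: (-1×0.0645)² = 0.00416
Total = 0.00583. Share from V = 0.00167/0.00583 = 0.287.

28.7%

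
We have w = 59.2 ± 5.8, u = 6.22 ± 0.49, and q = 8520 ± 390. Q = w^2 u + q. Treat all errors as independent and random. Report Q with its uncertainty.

Let p = w^2·u = 21800. δp/p = √((2·δw/w)² + (1·δu/u)²) = √(0.0384 + 0.00621) = 0.211, so δp = 4600.
Q = p + q: δQ = √(δp² + δq²) = √(2.12e+07 + 1.52e+05) = 4620
Q = 30300.

30300 ± 4620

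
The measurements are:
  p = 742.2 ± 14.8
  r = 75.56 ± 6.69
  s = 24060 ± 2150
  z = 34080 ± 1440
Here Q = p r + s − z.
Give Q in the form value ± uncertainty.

46060 ± 5710

Let w = p·r = 56080. δw/w = √((1·δp/p)² + (1·δr/r)²) = √(0.000398 + 0.00784) = 0.0908, so δw = 5090.
Q = w + s − z: δQ = √(δw² + δs² + δz²) = √(2.59e+07 + 4.62e+06 + 2.07e+06) = 5710
Q = 46060.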